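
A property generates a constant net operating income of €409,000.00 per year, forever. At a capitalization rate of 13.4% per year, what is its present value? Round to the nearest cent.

€3052238.81

Level perpetuity: PV = C / r = €409,000.00 / 0.134 = €3,052,238.81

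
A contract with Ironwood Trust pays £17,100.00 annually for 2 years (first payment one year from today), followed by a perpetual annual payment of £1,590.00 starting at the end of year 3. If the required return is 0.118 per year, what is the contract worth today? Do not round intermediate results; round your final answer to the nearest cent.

£39756.32

PV of 2-year annuity: £17,100.00 × [1 − (1+0.118)^−2] / 0.118 = 28976.00174
Perpetuity value at year 2: £1,590.00 / 0.118 = 13474.57627
PV of perpetuity: 13474.57627 / (1+0.118)^2 = 10780.31646
Total PV = 28976.00174 + 10780.31646 = 39756.31820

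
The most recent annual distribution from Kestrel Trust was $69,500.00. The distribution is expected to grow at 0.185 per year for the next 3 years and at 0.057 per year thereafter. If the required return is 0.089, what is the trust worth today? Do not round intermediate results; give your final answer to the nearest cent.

D_1 = 82357.50000
D_2 = 97593.63750
D_3 = 115648.46044
Terminal value at year 3: TV = D_3×(1+g_2)/(r−g_2) = 122240.42268/0.032 = 3820013.20883
P_0 = D_1/(1+r)^1 + D_2/(1+r)^2 + D_3/(1+r)^3 + TV/(1+r)^3
    = 75626.72176 + 82293.54021 + 89548.06717 + 2957884.59375 = 3205352.92289

$3205352.92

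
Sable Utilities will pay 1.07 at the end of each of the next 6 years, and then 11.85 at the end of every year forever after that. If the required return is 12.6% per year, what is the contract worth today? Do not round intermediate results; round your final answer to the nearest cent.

PV of 6-year annuity: 1.07 × [1 − (1+0.126)^−6] / 0.126 = 4.32545
Perpetuity value at year 6: 11.85 / 0.126 = 94.04762
PV of perpetuity: 94.04762 / (1+0.126)^6 = 46.14424
Total PV = 4.32545 + 46.14424 = 50.46969

50.47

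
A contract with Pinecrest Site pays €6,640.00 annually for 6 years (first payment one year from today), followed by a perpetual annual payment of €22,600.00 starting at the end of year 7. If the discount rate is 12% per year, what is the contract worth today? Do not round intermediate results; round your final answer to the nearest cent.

PV of 6-year annuity: €6,640.00 × [1 − (1+0.12)^−6] / 0.12 = 27299.74463
Perpetuity value at year 6: €22,600.00 / 0.12 = 188333.33333
PV of perpetuity: 188333.33333 / (1+0.12)^6 = 95415.52782
Total PV = 27299.74463 + 95415.52782 = 122715.27245

€122715.27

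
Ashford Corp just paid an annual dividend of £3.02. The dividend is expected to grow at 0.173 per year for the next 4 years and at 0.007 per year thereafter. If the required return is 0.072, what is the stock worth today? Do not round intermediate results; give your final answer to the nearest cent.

£82.28

D_1 = 3.54246
D_2 = 4.15531
D_3 = 4.87417
D_4 = 5.71741
Terminal value at year 4: TV = D_4×(1+g_2)/(r−g_2) = 5.75743/0.065 = 88.57580
P_0 = D_1/(1+r)^1 + D_2/(1+r)^2 + D_3/(1+r)^3 + D_4/(1+r)^4 + TV/(1+r)^4
    = 3.30453 + 3.61587 + 3.95655 + 4.32932 + 67.07118 = 82.27746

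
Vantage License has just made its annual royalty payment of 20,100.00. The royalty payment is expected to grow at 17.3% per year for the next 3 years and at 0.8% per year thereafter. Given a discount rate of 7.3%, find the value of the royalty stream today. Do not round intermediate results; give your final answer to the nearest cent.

479482.55

D_1 = 23577.30000
D_2 = 27656.17290
D_3 = 32440.69081
Terminal value at year 3: TV = D_3×(1+g_2)/(r−g_2) = 32700.21634/0.065 = 503080.25136
P_0 = D_1/(1+r)^1 + D_2/(1+r)^2 + D_3/(1+r)^3 + TV/(1+r)^3
    = 21973.25256 + 24021.08598 + 26259.77060 + 407228.44254 = 479482.55169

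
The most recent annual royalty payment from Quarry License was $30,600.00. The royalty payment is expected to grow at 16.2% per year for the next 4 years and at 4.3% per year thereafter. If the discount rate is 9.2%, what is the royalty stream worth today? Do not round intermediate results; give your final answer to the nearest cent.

D_1 = 35557.20000
D_2 = 41317.46640
D_3 = 48010.89596
D_4 = 55788.66110
Terminal value at year 4: TV = D_4×(1+g_2)/(r−g_2) = 58187.57353/0.049 = 1187501.50060
P_0 = D_1/(1+r)^1 + D_2/(1+r)^2 + D_3/(1+r)^3 + D_4/(1+r)^4 + TV/(1+r)^4
    = 32561.53846 + 34648.81657 + 36869.89455 + 39233.34933 + 835109.86436 = 978423.46327

$978423.46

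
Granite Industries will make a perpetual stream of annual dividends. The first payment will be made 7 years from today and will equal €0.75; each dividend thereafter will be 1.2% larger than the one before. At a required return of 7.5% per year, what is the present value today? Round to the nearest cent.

Value at end of year 6: C₁ / (r − g) = €0.75 / (0.075 − 0.012) = €11.9048
Discount to today: PV = €11.9048 / (1 + 0.075)^6 = €11.9048 / 1.543302 = €7.71

€7.71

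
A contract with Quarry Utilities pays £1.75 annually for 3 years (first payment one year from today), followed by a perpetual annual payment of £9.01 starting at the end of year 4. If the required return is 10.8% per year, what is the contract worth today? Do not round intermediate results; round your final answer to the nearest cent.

£65.62

PV of 3-year annuity: £1.75 × [1 − (1+0.108)^−3] / 0.108 = 4.29142
Perpetuity value at year 3: £9.01 / 0.108 = 83.42593
PV of perpetuity: 83.42593 / (1+0.108)^3 = 61.33124
Total PV = 4.29142 + 61.33124 = 65.62266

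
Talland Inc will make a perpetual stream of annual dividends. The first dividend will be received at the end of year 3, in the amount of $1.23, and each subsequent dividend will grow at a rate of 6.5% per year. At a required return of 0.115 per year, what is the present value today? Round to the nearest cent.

Value at end of year 2: C₁ / (r − g) = $1.23 / (0.115 − 0.065) = $24.6000
Discount to today: PV = $24.6000 / (1 + 0.115)^2 = $24.6000 / 1.243225 = $19.79

$19.79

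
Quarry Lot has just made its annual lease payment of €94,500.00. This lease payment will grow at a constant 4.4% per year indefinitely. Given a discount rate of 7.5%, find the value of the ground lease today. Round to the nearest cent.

D₁ = D₀ × (1 + g) = €94,500.00 × 1.044 = €98,658.0000
Growing perpetuity: P = D₁ / (r − g) = €98,658.0000 / (0.075 − 0.044) = €3,182,516.13

€3182516.13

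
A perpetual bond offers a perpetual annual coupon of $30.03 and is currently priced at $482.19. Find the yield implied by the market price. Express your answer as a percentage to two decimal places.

6.23%

P = C/r ⇒ r = C/P = $30.03/$482.19 = 0.062278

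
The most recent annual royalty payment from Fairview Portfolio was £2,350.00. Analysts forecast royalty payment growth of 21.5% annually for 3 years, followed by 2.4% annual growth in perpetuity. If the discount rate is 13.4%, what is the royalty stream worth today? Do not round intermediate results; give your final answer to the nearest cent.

£35012.93

D_1 = 2855.25000
D_2 = 3469.12875
D_3 = 4214.99143
Terminal value at year 3: TV = D_3×(1+g_2)/(r−g_2) = 4316.15123/0.11 = 39237.73841
P_0 = D_1/(1+r)^1 + D_2/(1+r)^2 + D_3/(1+r)^3 + TV/(1+r)^3
    = 2517.85714 + 2697.70408 + 2890.39723 + 26906.97058 = 35012.92904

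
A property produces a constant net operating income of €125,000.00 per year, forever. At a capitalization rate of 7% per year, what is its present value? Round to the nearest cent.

€1785714.29

Level perpetuity: PV = C / r = €125,000.00 / 0.07 = €1,785,714.29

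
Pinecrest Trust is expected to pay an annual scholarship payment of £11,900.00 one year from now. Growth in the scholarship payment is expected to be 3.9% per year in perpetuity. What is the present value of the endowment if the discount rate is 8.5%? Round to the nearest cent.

£258695.65

Growing perpetuity: P = D₁ / (r − g) = £11,900.0000 / (0.085 − 0.039) = £258,695.65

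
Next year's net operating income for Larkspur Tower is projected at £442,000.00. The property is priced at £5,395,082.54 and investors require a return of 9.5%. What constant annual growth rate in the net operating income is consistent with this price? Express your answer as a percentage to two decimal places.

P = D₁/(r−g) ⇒ g = r − D₁/P = 0.095 − £442,000.00/£5,395,082.54 = 0.013074

1.31%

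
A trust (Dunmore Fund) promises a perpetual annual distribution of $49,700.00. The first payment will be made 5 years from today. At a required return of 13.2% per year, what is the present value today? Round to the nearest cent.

Value at end of year 4: C / r = $49,700.00 / 0.132 = $376,515.1515
Discount to today: PV = $376,515.1515 / (1 + 0.132)^4 = $376,515.1515 / 1.642047 = $229,296.14

$229296.14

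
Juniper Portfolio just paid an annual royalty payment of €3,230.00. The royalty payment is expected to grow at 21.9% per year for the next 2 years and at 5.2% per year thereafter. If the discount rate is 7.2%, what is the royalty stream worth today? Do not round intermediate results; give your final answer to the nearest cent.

D_1 = 3937.37000
D_2 = 4799.65403
Terminal value at year 2: TV = D_2×(1+g_2)/(r−g_2) = 5049.23604/0.02 = 252461.80198
P_0 = D_1/(1+r)^1 + D_2/(1+r)^2 + TV/(1+r)^2
    = 3672.91978 + 4176.57575 + 219687.88460 = 227537.38013

€227537.38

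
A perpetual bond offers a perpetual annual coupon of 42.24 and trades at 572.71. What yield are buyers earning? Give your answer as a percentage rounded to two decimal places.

7.38%

P = C/r ⇒ r = C/P = 42.24/572.71 = 0.073755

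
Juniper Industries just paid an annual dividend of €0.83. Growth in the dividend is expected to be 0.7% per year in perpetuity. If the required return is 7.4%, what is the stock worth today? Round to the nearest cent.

D₁ = D₀ × (1 + g) = €0.83 × 1.007 = €0.8358
Growing perpetuity: P = D₁ / (r − g) = €0.8358 / (0.074 − 0.007) = €12.47

€12.47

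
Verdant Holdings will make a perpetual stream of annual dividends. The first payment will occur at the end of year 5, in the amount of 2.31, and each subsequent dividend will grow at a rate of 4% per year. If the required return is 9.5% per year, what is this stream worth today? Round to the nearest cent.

29.21

Value at end of year 4: C₁ / (r − g) = 2.31 / (0.095 − 0.04) = 42.0000
Discount to today: PV = 42.0000 / (1 + 0.095)^4 = 42.0000 / 1.437661 = 29.21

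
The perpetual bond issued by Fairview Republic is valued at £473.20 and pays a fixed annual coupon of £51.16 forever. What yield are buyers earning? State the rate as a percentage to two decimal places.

10.81%

P = C/r ⇒ r = C/P = £51.16/£473.20 = 0.108115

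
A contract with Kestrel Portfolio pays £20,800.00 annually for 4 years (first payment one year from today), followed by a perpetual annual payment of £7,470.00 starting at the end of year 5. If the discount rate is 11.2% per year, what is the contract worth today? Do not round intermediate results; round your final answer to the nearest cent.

PV of 4-year annuity: £20,800.00 × [1 − (1+0.112)^−4] / 0.112 = 64256.27514
Perpetuity value at year 4: £7,470.00 / 0.112 = 66696.42857
PV of perpetuity: 66696.42857 / (1+0.112)^4 = 43619.77591
Total PV = 64256.27514 + 43619.77591 = 107876.05105

£107876.05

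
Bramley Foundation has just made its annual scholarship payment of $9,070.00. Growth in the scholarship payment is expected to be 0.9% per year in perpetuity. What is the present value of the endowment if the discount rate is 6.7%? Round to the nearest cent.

D₁ = D₀ × (1 + g) = $9,070.00 × 1.009 = $9,151.6300
Growing perpetuity: P = D₁ / (r − g) = $9,151.6300 / (0.067 − 0.009) = $157,786.72

$157786.72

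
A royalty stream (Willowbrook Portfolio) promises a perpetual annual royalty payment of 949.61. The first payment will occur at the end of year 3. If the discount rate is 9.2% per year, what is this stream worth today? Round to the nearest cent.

8655.90

Value at end of year 2: C / r = 949.61 / 0.092 = 10,321.8478
Discount to today: PV = 10,321.8478 / (1 + 0.092)^2 = 10,321.8478 / 1.192464 = 8,655.90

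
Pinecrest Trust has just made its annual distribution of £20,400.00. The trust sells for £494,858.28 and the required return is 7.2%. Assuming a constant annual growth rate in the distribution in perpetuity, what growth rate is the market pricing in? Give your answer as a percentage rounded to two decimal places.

2.96%

P = D₀(1+g)/(r−g) ⇒ P(r−g) = D₀(1+g) ⇒ g(P+D₀) = P·r − D₀
g = (P·r − D₀)/(P + D₀) = (£494,858.28×0.072 − £20,400.00) / (£494,858.28 + £20,400.00) = 0.029558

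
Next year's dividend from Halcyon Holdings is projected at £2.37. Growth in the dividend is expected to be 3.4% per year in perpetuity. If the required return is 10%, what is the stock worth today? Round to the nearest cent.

£35.91

Growing perpetuity: P = D₁ / (r − g) = £2.3700 / (0.1 − 0.034) = £35.91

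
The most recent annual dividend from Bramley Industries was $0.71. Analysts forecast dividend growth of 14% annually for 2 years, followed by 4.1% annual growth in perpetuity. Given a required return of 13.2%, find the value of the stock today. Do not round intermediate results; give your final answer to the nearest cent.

D_1 = 0.80940
D_2 = 0.92272
Terminal value at year 2: TV = D_2×(1+g_2)/(r−g_2) = 0.96055/0.091 = 10.55547
P_0 = D_1/(1+r)^1 + D_2/(1+r)^2 + TV/(1+r)^2
    = 0.71502 + 0.72007 + 8.23729 = 9.67238

$9.67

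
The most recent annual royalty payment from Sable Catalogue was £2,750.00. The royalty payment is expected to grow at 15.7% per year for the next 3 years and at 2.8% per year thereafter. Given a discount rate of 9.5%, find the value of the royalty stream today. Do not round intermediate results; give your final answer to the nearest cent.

£58994.72

D_1 = 3181.75000
D_2 = 3681.28475
D_3 = 4259.24646
Terminal value at year 3: TV = D_3×(1+g_2)/(r−g_2) = 4378.50536/0.067 = 65350.82622
P_0 = D_1/(1+r)^1 + D_2/(1+r)^2 + D_3/(1+r)^3 + TV/(1+r)^3
    = 2905.70776 + 3070.23186 + 3244.07147 + 49774.70848 = 58994.71956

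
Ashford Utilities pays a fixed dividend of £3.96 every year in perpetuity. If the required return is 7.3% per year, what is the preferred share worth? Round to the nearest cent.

£54.25

Level perpetuity: PV = C / r = £3.96 / 0.073 = £54.25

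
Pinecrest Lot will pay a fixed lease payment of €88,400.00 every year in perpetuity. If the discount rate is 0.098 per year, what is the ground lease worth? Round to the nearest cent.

Level perpetuity: PV = C / r = €88,400.00 / 0.098 = €902,040.82

€902040.82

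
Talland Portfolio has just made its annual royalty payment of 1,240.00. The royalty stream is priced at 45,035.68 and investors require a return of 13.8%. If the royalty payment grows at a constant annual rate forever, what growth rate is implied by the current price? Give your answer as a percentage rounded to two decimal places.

P = D₀(1+g)/(r−g) ⇒ P(r−g) = D₀(1+g) ⇒ g(P+D₀) = P·r − D₀
g = (P·r − D₀)/(P + D₀) = (45,035.68×0.138 − 1,240.00) / (45,035.68 + 1,240.00) = 0.107506

10.75%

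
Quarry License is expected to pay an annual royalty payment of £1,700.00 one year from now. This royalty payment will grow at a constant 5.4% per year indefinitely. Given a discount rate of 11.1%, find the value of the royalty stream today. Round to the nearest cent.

Growing perpetuity: P = D₁ / (r − g) = £1,700.0000 / (0.111 − 0.054) = £29,824.56

£29824.56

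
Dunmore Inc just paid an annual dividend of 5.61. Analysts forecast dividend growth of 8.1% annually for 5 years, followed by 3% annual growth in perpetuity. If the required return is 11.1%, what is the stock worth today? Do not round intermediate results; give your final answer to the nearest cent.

D_1 = 6.06441
D_2 = 6.55563
D_3 = 7.08663
D_4 = 7.66065
D_5 = 8.28116
Terminal value at year 5: TV = D_5×(1+g_2)/(r−g_2) = 8.52960/0.081 = 105.30368
P_0 = D_1/(1+r)^1 + D_2/(1+r)^2 + D_3/(1+r)^3 + D_4/(1+r)^4 + D_5/(1+r)^5 + TV/(1+r)^5
    = 5.45851 + 5.31112 + 5.16771 + 5.02816 + 4.89239 + 62.21187 = 88.06976

88.07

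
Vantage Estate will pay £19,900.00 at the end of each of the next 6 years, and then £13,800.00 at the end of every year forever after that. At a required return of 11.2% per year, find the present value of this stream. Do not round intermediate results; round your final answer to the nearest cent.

£148872.56

PV of 6-year annuity: £19,900.00 × [1 − (1+0.112)^−6] / 0.112 = 83704.87062
Perpetuity value at year 6: £13,800.00 / 0.112 = 123214.28571
PV of perpetuity: 123214.28571 / (1+0.112)^6 = 65167.69202
Total PV = 83704.87062 + 65167.69202 = 148872.56264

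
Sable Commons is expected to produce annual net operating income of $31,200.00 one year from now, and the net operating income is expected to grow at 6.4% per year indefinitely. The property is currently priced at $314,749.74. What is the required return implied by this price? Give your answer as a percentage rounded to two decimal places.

P = D₁/(r − g) ⇒ r = D₁/P + g = $31,200.0000/$314,749.74 + 0.064 = 0.099126 + 0.064 = 0.163126

16.31%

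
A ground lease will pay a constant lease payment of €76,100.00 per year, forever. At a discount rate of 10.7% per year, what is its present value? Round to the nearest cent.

Level perpetuity: PV = C / r = €76,100.00 / 0.107 = €711,214.95

€711214.95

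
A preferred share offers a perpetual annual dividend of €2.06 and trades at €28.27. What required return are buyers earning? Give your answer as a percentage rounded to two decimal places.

P = C/r ⇒ r = C/P = €2.06/€28.27 = 0.072869

7.29%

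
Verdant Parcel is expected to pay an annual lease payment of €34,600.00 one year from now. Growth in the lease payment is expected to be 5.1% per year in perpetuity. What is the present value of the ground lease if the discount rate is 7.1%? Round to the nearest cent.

Growing perpetuity: P = D₁ / (r − g) = €34,600.0000 / (0.071 − 0.051) = €1,730,000.00

€1730000.00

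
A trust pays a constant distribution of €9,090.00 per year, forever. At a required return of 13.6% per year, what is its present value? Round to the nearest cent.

€66838.24

Level perpetuity: PV = C / r = €9,090.00 / 0.136 = €66,838.24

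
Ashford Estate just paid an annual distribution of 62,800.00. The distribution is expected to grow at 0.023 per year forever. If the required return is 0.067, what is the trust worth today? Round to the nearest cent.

D₁ = D₀ × (1 + g) = 62,800.00 × 1.023 = 64,244.4000
Growing perpetuity: P = D₁ / (r − g) = 64,244.4000 / (0.067 − 0.023) = 1,460,100.00

1460100.00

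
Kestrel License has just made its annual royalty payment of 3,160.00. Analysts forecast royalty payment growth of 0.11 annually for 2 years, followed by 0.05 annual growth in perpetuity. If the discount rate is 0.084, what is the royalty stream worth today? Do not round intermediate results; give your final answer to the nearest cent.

108874.93

D_1 = 3507.60000
D_2 = 3893.43600
Terminal value at year 2: TV = D_2×(1+g_2)/(r−g_2) = 4088.10780/0.034 = 120238.46471
P_0 = D_1/(1+r)^1 + D_2/(1+r)^2 + TV/(1+r)^2
    = 3235.79336 + 3313.40464 + 102325.73146 = 108874.92946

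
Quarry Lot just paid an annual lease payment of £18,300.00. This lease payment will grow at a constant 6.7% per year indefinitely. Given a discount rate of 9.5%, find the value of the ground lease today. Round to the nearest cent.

D₁ = D₀ × (1 + g) = £18,300.00 × 1.067 = £19,526.1000
Growing perpetuity: P = D₁ / (r − g) = £19,526.1000 / (0.095 − 0.067) = £697,360.71

£697360.71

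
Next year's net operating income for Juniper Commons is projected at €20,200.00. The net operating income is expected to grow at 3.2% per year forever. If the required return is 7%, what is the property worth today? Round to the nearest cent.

Growing perpetuity: P = D₁ / (r − g) = €20,200.0000 / (0.07 − 0.032) = €531,578.95

€531578.95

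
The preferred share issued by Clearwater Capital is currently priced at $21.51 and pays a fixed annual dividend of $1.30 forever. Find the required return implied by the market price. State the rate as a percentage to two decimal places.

P = C/r ⇒ r = C/P = $1.30/$21.51 = 0.060437

6.04%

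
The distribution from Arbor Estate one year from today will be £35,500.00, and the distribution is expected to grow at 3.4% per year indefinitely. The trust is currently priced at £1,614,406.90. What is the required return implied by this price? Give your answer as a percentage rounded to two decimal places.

5.60%

P = D₁/(r − g) ⇒ r = D₁/P + g = £35,500.0000/£1,614,406.90 + 0.034 = 0.021989 + 0.034 = 0.055989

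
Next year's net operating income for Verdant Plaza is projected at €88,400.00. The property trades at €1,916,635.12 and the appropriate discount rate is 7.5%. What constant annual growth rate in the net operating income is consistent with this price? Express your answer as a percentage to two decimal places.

2.89%

P = D₁/(r−g) ⇒ g = r − D₁/P = 0.075 − €88,400.00/€1,916,635.12 = 0.028878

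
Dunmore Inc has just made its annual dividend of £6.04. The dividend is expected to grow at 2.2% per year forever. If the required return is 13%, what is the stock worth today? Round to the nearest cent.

D₁ = D₀ × (1 + g) = £6.04 × 1.022 = £6.1729
Growing perpetuity: P = D₁ / (r − g) = £6.1729 / (0.13 − 0.022) = £57.16

£57.16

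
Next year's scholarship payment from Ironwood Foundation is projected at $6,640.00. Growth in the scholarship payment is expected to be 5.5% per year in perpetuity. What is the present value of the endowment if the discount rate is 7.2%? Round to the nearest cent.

$390588.24

Growing perpetuity: P = D₁ / (r − g) = $6,640.0000 / (0.072 − 0.055) = $390,588.24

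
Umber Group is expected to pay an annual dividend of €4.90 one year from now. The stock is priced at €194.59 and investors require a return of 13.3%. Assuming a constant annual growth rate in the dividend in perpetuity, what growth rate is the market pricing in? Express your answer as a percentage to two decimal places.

P = D₁/(r−g) ⇒ g = r − D₁/P = 0.133 − €4.90/€194.59 = 0.107819

10.78%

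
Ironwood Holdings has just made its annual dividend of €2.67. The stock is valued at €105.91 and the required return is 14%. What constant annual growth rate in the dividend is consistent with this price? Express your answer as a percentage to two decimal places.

11.20%

P = D₀(1+g)/(r−g) ⇒ P(r−g) = D₀(1+g) ⇒ g(P+D₀) = P·r − D₀
g = (P·r − D₀)/(P + D₀) = (€105.91×0.14 − €2.67) / (€105.91 + €2.67) = 0.111967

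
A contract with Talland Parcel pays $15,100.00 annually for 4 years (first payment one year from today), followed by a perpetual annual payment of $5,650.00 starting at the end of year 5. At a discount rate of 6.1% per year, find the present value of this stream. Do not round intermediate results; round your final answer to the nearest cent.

$125293.36

PV of 4-year annuity: $15,100.00 × [1 − (1+0.061)^−4] / 0.061 = 52203.50541
Perpetuity value at year 4: $5,650.00 / 0.061 = 92622.95082
PV of perpetuity: 92622.95082 / (1+0.061)^4 = 73089.85111
Total PV = 52203.50541 + 73089.85111 = 125293.35653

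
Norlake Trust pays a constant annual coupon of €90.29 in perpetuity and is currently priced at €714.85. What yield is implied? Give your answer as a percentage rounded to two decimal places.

12.63%

P = C/r ⇒ r = C/P = €90.29/€714.85 = 0.126306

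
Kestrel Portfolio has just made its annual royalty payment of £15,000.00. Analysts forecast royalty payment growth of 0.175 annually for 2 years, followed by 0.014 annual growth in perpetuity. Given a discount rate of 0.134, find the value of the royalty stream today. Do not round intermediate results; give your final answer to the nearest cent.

D_1 = 17625.00000
D_2 = 20709.37500
Terminal value at year 2: TV = D_2×(1+g_2)/(r−g_2) = 20999.30625/0.12 = 174994.21875
P_0 = D_1/(1+r)^1 + D_2/(1+r)^2 + TV/(1+r)^2
    = 15542.32804 + 16104.26407 + 136081.03135 = 167727.62346

£167727.62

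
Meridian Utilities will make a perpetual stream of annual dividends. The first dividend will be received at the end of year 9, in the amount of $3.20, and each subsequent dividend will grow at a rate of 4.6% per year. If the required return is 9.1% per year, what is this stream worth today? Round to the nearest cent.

$35.43

Value at end of year 8: C₁ / (r − g) = $3.20 / (0.091 − 0.046) = $71.1111
Discount to today: PV = $71.1111 / (1 + 0.091)^8 = $71.1111 / 2.007234 = $35.43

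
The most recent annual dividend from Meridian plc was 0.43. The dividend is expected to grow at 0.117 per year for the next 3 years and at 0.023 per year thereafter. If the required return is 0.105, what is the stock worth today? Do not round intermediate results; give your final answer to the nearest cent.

D_1 = 0.48031
D_2 = 0.53651
D_3 = 0.59928
Terminal value at year 3: TV = D_3×(1+g_2)/(r−g_2) = 0.61306/0.082 = 7.47635
P_0 = D_1/(1+r)^1 + D_2/(1+r)^2 + D_3/(1+r)^3 + TV/(1+r)^3
    = 0.43467 + 0.43939 + 0.44416 + 5.54119 = 6.85941

6.86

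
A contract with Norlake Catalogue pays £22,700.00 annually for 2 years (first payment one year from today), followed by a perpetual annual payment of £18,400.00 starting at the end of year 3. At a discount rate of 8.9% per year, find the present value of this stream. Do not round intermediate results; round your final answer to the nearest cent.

£214316.02

PV of 2-year annuity: £22,700.00 × [1 − (1+0.089)^−2] / 0.089 = 39986.05303
Perpetuity value at year 2: £18,400.00 / 0.089 = 206741.57303
PV of perpetuity: 206741.57303 / (1+0.089)^2 = 174329.97057
Total PV = 39986.05303 + 174329.97057 = 214316.02361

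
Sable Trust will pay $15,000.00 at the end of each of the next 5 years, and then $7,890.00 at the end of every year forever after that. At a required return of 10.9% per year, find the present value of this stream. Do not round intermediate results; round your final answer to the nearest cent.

PV of 5-year annuity: $15,000.00 × [1 − (1+0.109)^−5] / 0.109 = 55578.19647
Perpetuity value at year 5: $7,890.00 / 0.109 = 72385.32110
PV of perpetuity: 72385.32110 / (1+0.109)^5 = 43151.18976
Total PV = 55578.19647 + 43151.18976 = 98729.38623

$98729.39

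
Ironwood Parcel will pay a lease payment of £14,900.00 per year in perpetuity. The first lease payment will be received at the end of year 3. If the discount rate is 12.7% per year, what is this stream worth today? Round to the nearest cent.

Value at end of year 2: C / r = £14,900.00 / 0.127 = £117,322.8346
Discount to today: PV = £117,322.8346 / (1 + 0.127)^2 = £117,322.8346 / 1.270129 = £92,370.80

£92370.80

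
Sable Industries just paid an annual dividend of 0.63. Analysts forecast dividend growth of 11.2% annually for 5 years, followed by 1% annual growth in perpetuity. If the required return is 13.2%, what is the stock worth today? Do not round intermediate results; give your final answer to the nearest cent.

7.76

D_1 = 0.70056
D_2 = 0.77902
D_3 = 0.86627
D_4 = 0.96330
D_5 = 1.07119
Terminal value at year 5: TV = D_5×(1+g_2)/(r−g_2) = 1.08190/0.122 = 8.86801
P_0 = D_1/(1+r)^1 + D_2/(1+r)^2 + D_3/(1+r)^3 + D_4/(1+r)^4 + D_5/(1+r)^5 + TV/(1+r)^5
    = 0.61887 + 0.60794 + 0.59719 + 0.58664 + 0.57628 + 4.77083 = 7.75775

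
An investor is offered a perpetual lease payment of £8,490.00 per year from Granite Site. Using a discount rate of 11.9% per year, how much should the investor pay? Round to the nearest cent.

£71344.54

Level perpetuity: PV = C / r = £8,490.00 / 0.119 = £71,344.54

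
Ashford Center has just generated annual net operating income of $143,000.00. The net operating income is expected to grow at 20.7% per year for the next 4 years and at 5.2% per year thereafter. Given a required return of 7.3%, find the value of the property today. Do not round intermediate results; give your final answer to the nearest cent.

D_1 = 172601.00000
D_2 = 208329.40700
D_3 = 251453.59425
D_4 = 303504.48826
Terminal value at year 4: TV = D_4×(1+g_2)/(r−g_2) = 319286.72165/0.021 = 15204129.60229
P_0 = D_1/(1+r)^1 + D_2/(1+r)^2 + D_3/(1+r)^3 + D_4/(1+r)^4 + TV/(1+r)^4
    = 160858.34110 + 180946.89442 + 203544.17666 + 228963.48670 + 11469980.38148 = 12244293.28036

$12244293.28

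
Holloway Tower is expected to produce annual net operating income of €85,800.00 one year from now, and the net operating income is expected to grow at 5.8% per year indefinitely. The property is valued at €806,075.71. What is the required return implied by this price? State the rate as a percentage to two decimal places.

P = D₁/(r − g) ⇒ r = D₁/P + g = €85,800.0000/€806,075.71 + 0.058 = 0.106442 + 0.058 = 0.164442

16.44%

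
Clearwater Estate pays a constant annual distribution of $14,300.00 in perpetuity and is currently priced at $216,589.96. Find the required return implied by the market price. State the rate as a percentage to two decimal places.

6.60%

P = C/r ⇒ r = C/P = $14,300.00/$216,589.96 = 0.066023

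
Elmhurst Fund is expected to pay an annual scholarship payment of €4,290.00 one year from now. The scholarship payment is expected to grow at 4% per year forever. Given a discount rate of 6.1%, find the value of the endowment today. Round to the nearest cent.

Growing perpetuity: P = D₁ / (r − g) = €4,290.0000 / (0.061 − 0.04) = €204,285.71

€204285.71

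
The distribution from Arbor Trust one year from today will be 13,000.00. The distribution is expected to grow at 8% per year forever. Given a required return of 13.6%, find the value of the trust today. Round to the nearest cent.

232142.86

Growing perpetuity: P = D₁ / (r − g) = 13,000.0000 / (0.136 − 0.08) = 232,142.86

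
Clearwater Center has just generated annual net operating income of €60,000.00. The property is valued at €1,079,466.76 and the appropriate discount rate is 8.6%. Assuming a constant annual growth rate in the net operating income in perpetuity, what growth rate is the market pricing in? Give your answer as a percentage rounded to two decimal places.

P = D₀(1+g)/(r−g) ⇒ P(r−g) = D₀(1+g) ⇒ g(P+D₀) = P·r − D₀
g = (P·r − D₀)/(P + D₀) = (€1,079,466.76×0.086 − €60,000.00) / (€1,079,466.76 + €60,000.00) = 0.028815

2.88%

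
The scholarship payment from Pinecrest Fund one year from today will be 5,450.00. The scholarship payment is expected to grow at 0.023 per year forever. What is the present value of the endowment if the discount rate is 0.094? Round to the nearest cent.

76760.56

Growing perpetuity: P = D₁ / (r − g) = 5,450.0000 / (0.094 − 0.023) = 76,760.56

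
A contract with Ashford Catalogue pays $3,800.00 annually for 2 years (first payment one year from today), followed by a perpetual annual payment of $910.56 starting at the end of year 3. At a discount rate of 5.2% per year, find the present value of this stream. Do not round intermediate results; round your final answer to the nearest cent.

$22868.24

PV of 2-year annuity: $3,800.00 × [1 − (1+0.052)^−2] / 0.052 = 7045.78641
Perpetuity value at year 2: $910.56 / 0.052 = 17510.76923
PV of perpetuity: 17510.76923 / (1+0.052)^2 = 15822.45048
Total PV = 7045.78641 + 15822.45048 = 22868.23688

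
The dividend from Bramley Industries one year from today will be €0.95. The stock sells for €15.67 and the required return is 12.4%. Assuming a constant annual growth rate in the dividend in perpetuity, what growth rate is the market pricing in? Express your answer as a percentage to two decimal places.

6.34%

P = D₁/(r−g) ⇒ g = r − D₁/P = 0.124 − €0.95/€15.67 = 0.063375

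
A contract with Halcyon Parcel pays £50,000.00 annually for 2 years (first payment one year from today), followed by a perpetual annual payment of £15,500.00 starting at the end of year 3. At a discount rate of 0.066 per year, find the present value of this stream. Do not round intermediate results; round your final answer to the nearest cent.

£297572.67

PV of 2-year annuity: £50,000.00 × [1 − (1+0.066)^−2] / 0.066 = 90904.61088
Perpetuity value at year 2: £15,500.00 / 0.066 = 234848.48485
PV of perpetuity: 234848.48485 / (1+0.066)^2 = 206668.05548
Total PV = 90904.61088 + 206668.05548 = 297572.66635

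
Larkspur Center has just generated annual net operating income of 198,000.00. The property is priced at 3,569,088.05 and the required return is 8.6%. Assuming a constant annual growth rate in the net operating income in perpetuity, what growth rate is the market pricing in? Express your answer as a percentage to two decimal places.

P = D₀(1+g)/(r−g) ⇒ P(r−g) = D₀(1+g) ⇒ g(P+D₀) = P·r − D₀
g = (P·r − D₀)/(P + D₀) = (3,569,088.05×0.086 − 198,000.00) / (3,569,088.05 + 198,000.00) = 0.028919

2.89%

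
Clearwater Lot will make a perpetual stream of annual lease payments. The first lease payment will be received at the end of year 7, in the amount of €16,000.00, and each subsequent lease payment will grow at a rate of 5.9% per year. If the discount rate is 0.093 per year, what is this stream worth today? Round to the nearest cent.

Value at end of year 6: C₁ / (r − g) = €16,000.00 / (0.093 − 0.059) = €470,588.2353
Discount to today: PV = €470,588.2353 / (1 + 0.093)^6 = €470,588.2353 / 1.704987 = €276,007.00

€276007.00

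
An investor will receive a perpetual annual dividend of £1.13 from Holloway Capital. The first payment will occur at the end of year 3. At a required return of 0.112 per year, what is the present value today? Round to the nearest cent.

Value at end of year 2: C / r = £1.13 / 0.112 = £10.0893
Discount to today: PV = £10.0893 / (1 + 0.112)^2 = £10.0893 / 1.236544 = £8.16

£8.16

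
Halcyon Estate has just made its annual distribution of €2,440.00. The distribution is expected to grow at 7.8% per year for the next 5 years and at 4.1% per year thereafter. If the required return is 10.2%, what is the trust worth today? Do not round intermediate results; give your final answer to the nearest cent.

D_1 = 2630.32000
D_2 = 2835.48496
D_3 = 3056.65279
D_4 = 3295.07170
D_5 = 3552.08730
Terminal value at year 5: TV = D_5×(1+g_2)/(r−g_2) = 3697.72288/0.061 = 60618.40781
P_0 = D_1/(1+r)^1 + D_2/(1+r)^2 + D_3/(1+r)^3 + D_4/(1+r)^4 + D_5/(1+r)^5 + TV/(1+r)^5
    = 2386.86025 + 2334.87782 + 2284.02748 + 2234.28460 + 2185.62504 + 37298.94539 = 48724.62058

€48724.62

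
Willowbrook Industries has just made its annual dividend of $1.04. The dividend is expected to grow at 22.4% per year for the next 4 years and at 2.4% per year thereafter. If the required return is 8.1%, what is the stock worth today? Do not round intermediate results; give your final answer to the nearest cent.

$36.44

D_1 = 1.27296
D_2 = 1.55810
D_3 = 1.90712
D_4 = 2.33431
Terminal value at year 4: TV = D_4×(1+g_2)/(r−g_2) = 2.39034/0.057 = 41.93572
P_0 = D_1/(1+r)^1 + D_2/(1+r)^2 + D_3/(1+r)^3 + D_4/(1+r)^4 + TV/(1+r)^4
    = 1.17758 + 1.33335 + 1.50973 + 1.70945 + 30.71011 = 36.44022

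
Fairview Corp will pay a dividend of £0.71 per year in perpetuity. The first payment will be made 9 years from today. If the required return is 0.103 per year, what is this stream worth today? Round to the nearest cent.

£3.15

Value at end of year 8: C / r = £0.71 / 0.103 = £6.8932
Discount to today: PV = £6.8932 / (1 + 0.103)^8 = £6.8932 / 2.190807 = £3.15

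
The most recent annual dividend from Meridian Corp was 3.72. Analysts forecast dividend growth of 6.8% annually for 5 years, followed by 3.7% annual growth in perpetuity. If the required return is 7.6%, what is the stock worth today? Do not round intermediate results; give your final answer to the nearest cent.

D_1 = 3.97296
D_2 = 4.24312
D_3 = 4.53165
D_4 = 4.83981
D_5 = 5.16891
Terminal value at year 5: TV = D_5×(1+g_2)/(r−g_2) = 5.36016/0.039 = 137.44007
P_0 = D_1/(1+r)^1 + D_2/(1+r)^2 + D_3/(1+r)^3 + D_4/(1+r)^4 + D_5/(1+r)^5 + TV/(1+r)^5
    = 3.69234 + 3.66489 + 3.63764 + 3.61060 + 3.58375 + 95.29102 = 113.48024

113.48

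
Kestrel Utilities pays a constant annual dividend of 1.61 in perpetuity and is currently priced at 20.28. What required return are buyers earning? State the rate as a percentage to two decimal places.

7.94%

P = C/r ⇒ r = C/P = 1.61/20.28 = 0.079389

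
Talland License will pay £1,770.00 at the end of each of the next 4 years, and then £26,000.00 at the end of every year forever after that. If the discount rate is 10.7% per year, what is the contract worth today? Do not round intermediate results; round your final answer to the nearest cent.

PV of 4-year annuity: £1,770.00 × [1 − (1+0.107)^−4] / 0.107 = 5526.68821
Perpetuity value at year 4: £26,000.00 / 0.107 = 242990.65421
PV of perpetuity: 242990.65421 / (1+0.107)^4 = 161807.66352
Total PV = 5526.68821 + 161807.66352 = 167334.35173

£167334.35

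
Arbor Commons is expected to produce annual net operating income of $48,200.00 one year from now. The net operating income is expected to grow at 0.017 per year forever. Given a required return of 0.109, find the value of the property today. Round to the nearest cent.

Growing perpetuity: P = D₁ / (r − g) = $48,200.0000 / (0.109 − 0.017) = $523,913.04

$523913.04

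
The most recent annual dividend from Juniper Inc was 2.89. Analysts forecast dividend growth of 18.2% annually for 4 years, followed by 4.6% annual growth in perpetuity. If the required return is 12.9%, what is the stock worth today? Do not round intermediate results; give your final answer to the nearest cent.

56.74

D_1 = 3.41598
D_2 = 4.03769
D_3 = 4.77255
D_4 = 5.64115
Terminal value at year 4: TV = D_4×(1+g_2)/(r−g_2) = 5.90064/0.083 = 71.09210
P_0 = D_1/(1+r)^1 + D_2/(1+r)^2 + D_3/(1+r)^3 + D_4/(1+r)^4 + TV/(1+r)^4
    = 3.02567 + 3.16771 + 3.31641 + 3.47210 + 43.75680 = 56.73869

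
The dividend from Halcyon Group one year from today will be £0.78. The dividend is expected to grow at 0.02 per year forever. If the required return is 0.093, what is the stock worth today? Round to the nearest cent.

Growing perpetuity: P = D₁ / (r − g) = £0.7800 / (0.093 − 0.02) = £10.68

£10.68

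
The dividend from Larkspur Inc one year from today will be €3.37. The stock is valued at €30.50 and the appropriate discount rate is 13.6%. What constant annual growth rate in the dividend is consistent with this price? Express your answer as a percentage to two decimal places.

2.55%

P = D₁/(r−g) ⇒ g = r − D₁/P = 0.136 − €3.37/€30.50 = 0.025508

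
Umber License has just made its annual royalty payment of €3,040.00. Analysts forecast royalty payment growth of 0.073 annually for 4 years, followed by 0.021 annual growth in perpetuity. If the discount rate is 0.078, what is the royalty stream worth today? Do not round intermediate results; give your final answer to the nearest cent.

D_1 = 3261.92000
D_2 = 3500.04016
D_3 = 3755.54309
D_4 = 4029.69774
Terminal value at year 4: TV = D_4×(1+g_2)/(r−g_2) = 4114.32139/0.057 = 72181.07702
P_0 = D_1/(1+r)^1 + D_2/(1+r)^2 + D_3/(1+r)^3 + D_4/(1+r)^4 + TV/(1+r)^4
    = 3025.89981 + 3011.86503 + 2997.89534 + 2983.99044 + 53450.07445 = 65469.72508

€65469.73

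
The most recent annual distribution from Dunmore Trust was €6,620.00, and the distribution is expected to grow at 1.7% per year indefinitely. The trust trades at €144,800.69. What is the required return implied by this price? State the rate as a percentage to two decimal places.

6.35%

D₁ = €6,620.00 × 1.017 = €6,732.5400
P = D₁/(r − g) ⇒ r = D₁/P + g = €6,732.5400/€144,800.69 + 0.017 = 0.046495 + 0.017 = 0.063495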